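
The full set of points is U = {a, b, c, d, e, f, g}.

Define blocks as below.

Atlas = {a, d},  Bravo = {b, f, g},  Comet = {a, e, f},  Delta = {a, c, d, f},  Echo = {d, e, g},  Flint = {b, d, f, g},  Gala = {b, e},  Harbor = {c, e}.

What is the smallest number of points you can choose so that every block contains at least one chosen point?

3

The 3 points {d, e, f} hit every block.
The blocks Atlas, Bravo, Harbor are pairwise disjoint, so any hitting set needs a separate point for each — at least 3. Hence 3 is optimal.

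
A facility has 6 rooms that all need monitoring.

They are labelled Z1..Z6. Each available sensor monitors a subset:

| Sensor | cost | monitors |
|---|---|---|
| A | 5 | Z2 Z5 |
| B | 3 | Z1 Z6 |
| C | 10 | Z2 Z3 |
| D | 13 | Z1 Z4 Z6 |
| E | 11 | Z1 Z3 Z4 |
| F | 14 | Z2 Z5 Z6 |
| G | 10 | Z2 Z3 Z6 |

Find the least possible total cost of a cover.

A, B, E together cover every room (A ∪ B ∪ E = {Z1, Z2, Z3, Z4, Z5, Z6}); total cost 5 + 3 + 11 = 19.
No covering selection has total cost below 19.

19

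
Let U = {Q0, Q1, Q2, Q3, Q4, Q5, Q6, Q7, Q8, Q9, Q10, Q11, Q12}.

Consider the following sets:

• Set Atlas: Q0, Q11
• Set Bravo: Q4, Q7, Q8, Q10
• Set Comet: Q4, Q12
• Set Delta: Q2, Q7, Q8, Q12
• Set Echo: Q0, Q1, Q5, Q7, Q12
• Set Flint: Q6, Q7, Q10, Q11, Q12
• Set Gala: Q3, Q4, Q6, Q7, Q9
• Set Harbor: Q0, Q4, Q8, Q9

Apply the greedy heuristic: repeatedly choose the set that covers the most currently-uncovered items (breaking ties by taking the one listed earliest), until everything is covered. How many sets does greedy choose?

Greedy: pick Echo (covers 5 new) → pick Gala (covers 4 new) → pick Bravo (covers 2 new) → pick Atlas (covers 1 new) → pick Delta (covers 1 new). Total picks: 5.
(The true minimum cover uses only 4 sets, so greedy is not optimal here.)

5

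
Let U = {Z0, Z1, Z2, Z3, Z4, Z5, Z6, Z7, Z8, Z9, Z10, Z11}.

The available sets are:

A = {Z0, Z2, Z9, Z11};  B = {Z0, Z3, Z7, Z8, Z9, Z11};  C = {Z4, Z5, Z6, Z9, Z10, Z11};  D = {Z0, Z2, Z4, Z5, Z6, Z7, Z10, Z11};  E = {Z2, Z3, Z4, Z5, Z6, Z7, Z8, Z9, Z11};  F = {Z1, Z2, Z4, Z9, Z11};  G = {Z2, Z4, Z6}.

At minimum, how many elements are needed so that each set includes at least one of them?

2

The 2 elements {Z2, Z9} hit every set.
The sets B, G are pairwise disjoint, so any hitting set needs a separate element for each — at least 2. Hence 2 is optimal.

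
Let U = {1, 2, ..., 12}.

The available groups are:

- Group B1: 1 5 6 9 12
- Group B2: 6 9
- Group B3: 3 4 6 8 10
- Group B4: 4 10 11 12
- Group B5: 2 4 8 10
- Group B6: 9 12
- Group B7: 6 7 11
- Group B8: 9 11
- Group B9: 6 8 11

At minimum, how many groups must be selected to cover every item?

4

B1 and B3 and B5 and B7 together: B1 ∪ B3 ∪ B5 ∪ B7 = {1, 2, 3, 4, 5, 6, 7, 8, 9, 10, 11, 12} — every item is covered.
Only B7 contains 7, so B7 is forced; the remaining 9 items need at least 3 more groups (each remaining group adds at most 4) — so at least 4 groups are needed, and 4 is optimal.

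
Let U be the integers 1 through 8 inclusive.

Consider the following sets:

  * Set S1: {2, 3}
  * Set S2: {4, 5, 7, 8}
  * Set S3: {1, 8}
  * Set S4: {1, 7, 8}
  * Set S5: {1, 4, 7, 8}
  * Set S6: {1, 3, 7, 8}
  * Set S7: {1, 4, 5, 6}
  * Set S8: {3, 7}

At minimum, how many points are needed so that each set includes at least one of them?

The 3 points {1, 3, 4} hit every set.
No choice of 2 points meets every set, so 3 is the minimum.

3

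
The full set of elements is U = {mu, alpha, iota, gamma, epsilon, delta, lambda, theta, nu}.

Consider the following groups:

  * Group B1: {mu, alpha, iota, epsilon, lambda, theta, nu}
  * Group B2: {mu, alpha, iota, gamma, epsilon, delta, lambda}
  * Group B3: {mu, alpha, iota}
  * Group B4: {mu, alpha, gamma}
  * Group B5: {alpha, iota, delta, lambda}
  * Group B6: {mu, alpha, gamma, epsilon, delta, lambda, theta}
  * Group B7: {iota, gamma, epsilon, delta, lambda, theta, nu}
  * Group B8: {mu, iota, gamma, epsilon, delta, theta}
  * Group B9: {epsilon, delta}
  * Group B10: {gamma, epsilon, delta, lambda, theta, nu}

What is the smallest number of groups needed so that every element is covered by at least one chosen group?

Take {B2, B7}. Their union is {mu, alpha, iota, gamma, epsilon, delta, lambda, theta, nu}, which is all 9 elements.
No single group has all 9 elements (the largest, B1, has 7), so 2 is optimal.

2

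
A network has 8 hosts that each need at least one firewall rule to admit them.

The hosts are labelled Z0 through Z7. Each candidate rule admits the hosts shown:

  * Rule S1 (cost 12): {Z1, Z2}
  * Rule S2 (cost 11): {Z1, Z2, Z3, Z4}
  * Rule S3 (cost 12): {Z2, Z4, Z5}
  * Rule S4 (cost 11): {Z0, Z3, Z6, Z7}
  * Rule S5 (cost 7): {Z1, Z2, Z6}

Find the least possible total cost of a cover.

30

S3, S4, S5 together cover every host (S3 ∪ S4 ∪ S5 = {Z0, Z1, Z2, Z3, Z4, Z5, Z6, Z7}); total cost 12 + 11 + 7 = 30.
No covering selection has total cost below 30.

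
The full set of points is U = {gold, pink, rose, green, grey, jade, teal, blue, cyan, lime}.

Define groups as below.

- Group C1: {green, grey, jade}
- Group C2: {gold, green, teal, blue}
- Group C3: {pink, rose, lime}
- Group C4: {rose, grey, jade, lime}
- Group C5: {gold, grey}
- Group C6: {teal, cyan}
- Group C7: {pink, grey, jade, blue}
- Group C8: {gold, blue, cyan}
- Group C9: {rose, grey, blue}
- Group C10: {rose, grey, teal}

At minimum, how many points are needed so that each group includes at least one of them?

The 4 points {gold, pink, grey, teal} hit every group.
No choice of 3 points meets every group, so 4 is the minimum.

4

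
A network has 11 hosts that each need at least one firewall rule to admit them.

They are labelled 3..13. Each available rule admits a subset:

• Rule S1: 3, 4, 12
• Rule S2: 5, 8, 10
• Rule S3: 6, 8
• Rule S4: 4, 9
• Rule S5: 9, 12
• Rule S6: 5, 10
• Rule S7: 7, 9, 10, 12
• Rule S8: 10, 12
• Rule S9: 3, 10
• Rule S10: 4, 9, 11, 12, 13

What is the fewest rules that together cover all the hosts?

5

Take {S2, S3, S7, S9, S10}. Their union is {3, 4, 5, 6, 7, 8, 9, 10, 11, 12, 13}, which is all 11 hosts.
No 4 of the 10 rules cover everything (all 210 combinations miss at least one host), so 5 is optimal.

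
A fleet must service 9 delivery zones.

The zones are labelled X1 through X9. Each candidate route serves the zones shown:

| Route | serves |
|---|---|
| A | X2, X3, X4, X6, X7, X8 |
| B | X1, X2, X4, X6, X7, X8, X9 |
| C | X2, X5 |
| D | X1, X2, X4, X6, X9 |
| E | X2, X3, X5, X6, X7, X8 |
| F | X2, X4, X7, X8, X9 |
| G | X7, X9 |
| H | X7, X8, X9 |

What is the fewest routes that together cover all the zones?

D and E together: D ∪ E = {X1, X2, X3, X4, X5, X6, X7, X8, X9} — every zone is covered.
No single route has all 9 zones (the largest, B, has 7), so 2 is optimal.

2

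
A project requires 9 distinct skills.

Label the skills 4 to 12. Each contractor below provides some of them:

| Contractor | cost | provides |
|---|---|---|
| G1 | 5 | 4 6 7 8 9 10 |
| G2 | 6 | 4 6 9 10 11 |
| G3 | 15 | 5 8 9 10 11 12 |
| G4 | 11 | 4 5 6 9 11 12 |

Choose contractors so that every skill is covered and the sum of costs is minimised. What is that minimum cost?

16

G1, G4 together cover every skill (G1 ∪ G4 = {4, 5, 6, 7, 8, 9, 10, 11, 12}); total cost 5 + 11 = 16.
No covering selection has total cost below 16.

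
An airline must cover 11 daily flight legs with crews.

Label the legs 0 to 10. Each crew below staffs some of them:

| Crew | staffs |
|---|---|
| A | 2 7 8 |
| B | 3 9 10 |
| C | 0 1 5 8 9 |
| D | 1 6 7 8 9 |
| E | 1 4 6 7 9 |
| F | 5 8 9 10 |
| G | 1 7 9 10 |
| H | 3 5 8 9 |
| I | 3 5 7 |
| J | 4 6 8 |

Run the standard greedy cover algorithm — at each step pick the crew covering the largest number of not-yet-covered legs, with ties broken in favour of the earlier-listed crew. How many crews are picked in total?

Greedy: pick C (covers 5 new) → pick E (covers 3 new) → pick B (covers 2 new) → pick A (covers 1 new). Total picks: 4.

4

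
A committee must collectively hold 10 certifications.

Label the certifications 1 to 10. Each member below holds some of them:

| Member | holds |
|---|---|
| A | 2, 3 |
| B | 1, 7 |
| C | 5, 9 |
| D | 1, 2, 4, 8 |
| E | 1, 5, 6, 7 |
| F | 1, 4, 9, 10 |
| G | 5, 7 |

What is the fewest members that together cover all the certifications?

Take {A, D, E, F}. Their union is {1, 2, 3, 4, 5, 6, 7, 8, 9, 10}, which is all 10 certifications.
No 3 of the 7 members cover everything (all 35 combinations miss at least one certification), so 4 is optimal.

4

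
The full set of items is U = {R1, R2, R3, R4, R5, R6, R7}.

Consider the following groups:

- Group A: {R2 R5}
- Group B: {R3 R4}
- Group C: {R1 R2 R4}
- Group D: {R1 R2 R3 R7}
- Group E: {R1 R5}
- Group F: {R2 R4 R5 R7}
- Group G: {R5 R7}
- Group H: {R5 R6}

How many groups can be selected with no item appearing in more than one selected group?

2

B, H are pairwise disjoint (B={R3,R4}; H={R5,R6}).
Every remaining group overlaps one of these, and no 3 of the listed groups are pairwise disjoint, so 2 is the maximum.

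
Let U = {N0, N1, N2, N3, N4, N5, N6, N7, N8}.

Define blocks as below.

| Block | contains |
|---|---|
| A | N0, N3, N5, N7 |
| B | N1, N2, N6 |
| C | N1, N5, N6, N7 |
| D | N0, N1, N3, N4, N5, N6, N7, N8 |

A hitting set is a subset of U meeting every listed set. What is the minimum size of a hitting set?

2

Take H = {N1, N5}. Each listed block contains at least one of these, so H is a hitting set of size 2.
The blocks A, B are pairwise disjoint, so any hitting set needs a separate item for each — at least 2. Hence 2 is optimal.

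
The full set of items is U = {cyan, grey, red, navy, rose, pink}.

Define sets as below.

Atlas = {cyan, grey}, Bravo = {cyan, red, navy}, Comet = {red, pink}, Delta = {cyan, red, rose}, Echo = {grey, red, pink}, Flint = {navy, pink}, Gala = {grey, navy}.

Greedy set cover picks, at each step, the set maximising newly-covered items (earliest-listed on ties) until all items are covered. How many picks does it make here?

3

Greedy: pick Bravo (covers 3 new) → pick Echo (covers 2 new) → pick Delta (covers 1 new). Total picks: 3.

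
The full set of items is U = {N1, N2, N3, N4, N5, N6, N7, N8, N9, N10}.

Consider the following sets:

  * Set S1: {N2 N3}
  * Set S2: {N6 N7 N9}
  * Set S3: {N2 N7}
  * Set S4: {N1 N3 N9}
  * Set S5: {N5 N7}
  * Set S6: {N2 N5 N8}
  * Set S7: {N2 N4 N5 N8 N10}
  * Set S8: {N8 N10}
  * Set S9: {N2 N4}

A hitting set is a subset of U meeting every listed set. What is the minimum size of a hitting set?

Take H = {N2, N5, N9, N10}. Each listed set contains at least one of these, so H is a hitting set of size 4.
The sets S4, S5, S8, S9 are pairwise disjoint, so any hitting set needs a separate item for each — at least 4. Hence 4 is optimal.

4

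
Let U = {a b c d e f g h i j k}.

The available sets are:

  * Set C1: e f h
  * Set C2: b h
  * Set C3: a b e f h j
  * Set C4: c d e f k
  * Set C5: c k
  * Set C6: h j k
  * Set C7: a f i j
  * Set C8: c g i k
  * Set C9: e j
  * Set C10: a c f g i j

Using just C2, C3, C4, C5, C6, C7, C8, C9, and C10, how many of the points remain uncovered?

0

Union of C2, C3, C4, C5, C6, C7, C8, C9, C10 = {a, b, c, d, e, f, g, h, i, j, k} — that's every point, so 0 are uncovered.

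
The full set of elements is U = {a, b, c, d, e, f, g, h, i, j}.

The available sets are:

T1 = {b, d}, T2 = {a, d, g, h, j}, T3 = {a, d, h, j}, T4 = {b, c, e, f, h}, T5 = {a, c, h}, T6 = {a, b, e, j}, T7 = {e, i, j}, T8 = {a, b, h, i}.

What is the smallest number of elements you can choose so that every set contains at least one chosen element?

T = {b, h, i} meets every set (each contains at least one member of T), and |T| = 3.
The sets T1, T5, T7 are pairwise disjoint, so any hitting set needs a separate element for each — at least 3. Hence 3 is optimal.

3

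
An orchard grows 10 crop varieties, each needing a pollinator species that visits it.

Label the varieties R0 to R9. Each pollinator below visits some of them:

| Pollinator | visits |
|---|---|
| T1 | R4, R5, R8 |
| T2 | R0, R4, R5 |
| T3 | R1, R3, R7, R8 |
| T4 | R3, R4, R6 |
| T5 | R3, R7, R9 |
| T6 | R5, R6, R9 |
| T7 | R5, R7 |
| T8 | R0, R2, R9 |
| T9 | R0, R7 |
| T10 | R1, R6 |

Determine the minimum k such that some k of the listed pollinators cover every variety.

4

Take {T3, T4, T6, T8}. Their union is {R0, R1, R2, R3, R4, R5, R6, R7, R8, R9}, which is all 10 varieties.
No 3 of the 10 pollinators cover everything (all 120 combinations miss at least one variety), so 4 is optimal.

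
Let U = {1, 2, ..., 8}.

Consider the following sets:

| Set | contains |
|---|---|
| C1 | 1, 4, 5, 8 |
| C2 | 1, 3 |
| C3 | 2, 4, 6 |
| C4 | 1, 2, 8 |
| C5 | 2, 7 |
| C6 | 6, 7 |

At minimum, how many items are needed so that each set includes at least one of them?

3

Take H = {1, 2, 7}. Each listed set contains at least one of these, so H is a hitting set of size 3.
No choice of 2 items meets every set, so 3 is the minimum.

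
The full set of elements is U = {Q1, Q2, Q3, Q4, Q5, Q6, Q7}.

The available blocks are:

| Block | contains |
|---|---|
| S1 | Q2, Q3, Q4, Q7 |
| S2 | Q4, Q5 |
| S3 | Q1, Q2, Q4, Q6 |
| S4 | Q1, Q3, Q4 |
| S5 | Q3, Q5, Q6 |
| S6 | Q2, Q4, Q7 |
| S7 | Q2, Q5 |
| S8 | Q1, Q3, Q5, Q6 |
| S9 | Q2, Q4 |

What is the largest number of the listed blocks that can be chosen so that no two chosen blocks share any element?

2

S5, S6 are pairwise disjoint (S5={Q3,Q5,Q6}; S6={Q2,Q4,Q7}).
Every remaining block overlaps one of these, and no 3 of the listed blocks are pairwise disjoint, so 2 is the maximum.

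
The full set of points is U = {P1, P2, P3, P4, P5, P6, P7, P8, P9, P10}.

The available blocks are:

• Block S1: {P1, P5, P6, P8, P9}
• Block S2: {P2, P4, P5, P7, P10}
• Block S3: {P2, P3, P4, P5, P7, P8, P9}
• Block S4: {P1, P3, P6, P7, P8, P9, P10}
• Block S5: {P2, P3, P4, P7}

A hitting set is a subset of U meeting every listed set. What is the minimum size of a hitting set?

2

The 2 points {P2, P8} hit every block.
The blocks S1, S5 are pairwise disjoint, so any hitting set needs a separate point for each — at least 2. Hence 2 is optimal.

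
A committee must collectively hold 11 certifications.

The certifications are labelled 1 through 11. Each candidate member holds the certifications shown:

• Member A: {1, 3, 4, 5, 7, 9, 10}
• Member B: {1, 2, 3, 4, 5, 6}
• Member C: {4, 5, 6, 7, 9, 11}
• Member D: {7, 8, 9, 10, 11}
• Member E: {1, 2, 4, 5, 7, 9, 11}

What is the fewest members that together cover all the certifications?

2

B and D together: B ∪ D = {1, 2, 3, 4, 5, 6, 7, 8, 9, 10, 11} — every certification is covered.
No single member has all 11 certifications (the largest, A, has 7), so 2 is optimal.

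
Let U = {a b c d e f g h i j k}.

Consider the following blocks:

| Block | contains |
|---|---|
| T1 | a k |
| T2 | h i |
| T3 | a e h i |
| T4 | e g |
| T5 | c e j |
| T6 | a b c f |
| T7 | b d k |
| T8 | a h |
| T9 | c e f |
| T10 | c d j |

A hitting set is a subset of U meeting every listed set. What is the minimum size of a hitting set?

4

Take T = {c, g, h, k}. Each listed block contains at least one of these, so T is a hitting set of size 4.
The blocks T1, T2, T4, T10 are pairwise disjoint, so any hitting set needs a separate item for each — at least 4. Hence 4 is optimal.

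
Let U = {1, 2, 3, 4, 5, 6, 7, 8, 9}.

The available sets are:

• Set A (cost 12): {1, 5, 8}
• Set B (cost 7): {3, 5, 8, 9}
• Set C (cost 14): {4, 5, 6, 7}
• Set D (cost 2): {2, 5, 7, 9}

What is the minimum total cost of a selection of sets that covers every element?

35

A, B, C, D together cover every element (A ∪ B ∪ C ∪ D = {1, 2, 3, 4, 5, 6, 7, 8, 9}); total cost 12 + 7 + 14 + 2 = 35.
No covering selection has total cost below 35.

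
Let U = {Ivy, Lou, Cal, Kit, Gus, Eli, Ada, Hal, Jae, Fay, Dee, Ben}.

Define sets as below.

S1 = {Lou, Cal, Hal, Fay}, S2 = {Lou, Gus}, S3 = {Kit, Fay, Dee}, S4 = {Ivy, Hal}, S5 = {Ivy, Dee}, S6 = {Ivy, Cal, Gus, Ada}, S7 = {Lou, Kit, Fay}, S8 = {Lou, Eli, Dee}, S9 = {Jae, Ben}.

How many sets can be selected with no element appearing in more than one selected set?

4

S2, S3, S4, S9 are pairwise disjoint (S2={Lou,Gus}; S3={Kit,Fay,Dee}; S4={Ivy,Hal}; S9={Jae,Ben}).
Every remaining set overlaps one of these, and no 5 of the listed sets are pairwise disjoint, so 4 is the maximum.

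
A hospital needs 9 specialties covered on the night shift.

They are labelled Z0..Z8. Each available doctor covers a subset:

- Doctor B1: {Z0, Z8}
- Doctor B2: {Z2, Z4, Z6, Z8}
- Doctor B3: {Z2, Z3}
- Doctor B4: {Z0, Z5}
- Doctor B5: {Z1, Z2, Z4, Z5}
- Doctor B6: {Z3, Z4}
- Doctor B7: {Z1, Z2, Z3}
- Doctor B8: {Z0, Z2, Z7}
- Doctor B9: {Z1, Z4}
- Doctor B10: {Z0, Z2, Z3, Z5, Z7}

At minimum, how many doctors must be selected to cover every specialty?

Take {B2, B7, B10}. Their union is {Z0, Z1, Z2, Z3, Z4, Z5, Z6, Z7, Z8}, which is all 9 specialties.
Only B2 contains Z6, so B2 is forced; the remaining 5 specialties need at least 2 more doctors (each remaining doctor adds at most 4) — so at least 3 doctors are needed, and 3 is optimal.

3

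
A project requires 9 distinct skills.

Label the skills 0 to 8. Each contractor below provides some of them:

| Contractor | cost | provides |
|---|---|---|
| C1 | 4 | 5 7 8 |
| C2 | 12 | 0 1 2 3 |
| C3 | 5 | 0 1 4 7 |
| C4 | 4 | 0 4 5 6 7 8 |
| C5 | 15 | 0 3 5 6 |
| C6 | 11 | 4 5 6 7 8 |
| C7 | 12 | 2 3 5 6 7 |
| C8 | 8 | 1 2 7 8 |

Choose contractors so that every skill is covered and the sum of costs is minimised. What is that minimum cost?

16

C2, C4 together cover every skill (C2 ∪ C4 = {0, 1, 2, 3, 4, 5, 6, 7, 8}); total cost 12 + 4 = 16.
No covering selection has total cost below 16.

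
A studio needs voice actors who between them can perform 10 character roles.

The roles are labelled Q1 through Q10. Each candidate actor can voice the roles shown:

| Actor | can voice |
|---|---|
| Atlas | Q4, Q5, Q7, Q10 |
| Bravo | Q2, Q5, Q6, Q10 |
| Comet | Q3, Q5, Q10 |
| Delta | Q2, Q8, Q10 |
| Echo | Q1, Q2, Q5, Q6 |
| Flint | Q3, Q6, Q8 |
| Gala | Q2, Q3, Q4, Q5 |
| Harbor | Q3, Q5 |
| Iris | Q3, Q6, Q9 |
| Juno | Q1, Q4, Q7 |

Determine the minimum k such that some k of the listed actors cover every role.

4

Take {Delta, Harbor, Iris, Juno}. Their union is {Q1, Q2, Q3, Q4, Q5, Q6, Q7, Q8, Q9, Q10}, which is all 10 roles.
No 3 of the 10 actors cover everything (all 120 combinations miss at least one role), so 4 is optimal.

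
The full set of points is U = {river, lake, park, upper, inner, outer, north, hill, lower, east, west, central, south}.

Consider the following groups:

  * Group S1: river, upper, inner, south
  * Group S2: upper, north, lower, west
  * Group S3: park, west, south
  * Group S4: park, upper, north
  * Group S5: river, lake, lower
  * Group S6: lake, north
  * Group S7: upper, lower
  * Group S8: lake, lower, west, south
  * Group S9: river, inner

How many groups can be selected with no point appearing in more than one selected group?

S3, S6, S7, S9 are pairwise disjoint (S3={park,west,south}; S6={lake,north}; S7={upper,lower}; S9={river,inner}).
Every remaining group overlaps one of these, and no 5 of the listed groups are pairwise disjoint, so 4 is the maximum.

4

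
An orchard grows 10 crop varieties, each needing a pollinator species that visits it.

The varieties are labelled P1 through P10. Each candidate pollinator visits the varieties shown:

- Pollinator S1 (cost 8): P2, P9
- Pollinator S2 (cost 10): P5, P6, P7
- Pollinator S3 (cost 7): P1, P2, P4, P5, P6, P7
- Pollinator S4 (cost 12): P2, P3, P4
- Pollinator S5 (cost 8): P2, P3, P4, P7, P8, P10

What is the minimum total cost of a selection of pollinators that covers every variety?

23

S1, S3, S5 together cover every variety (S1 ∪ S3 ∪ S5 = {P1, P2, P3, P4, P5, P6, P7, P8, P9, P10}); total cost 8 + 7 + 8 = 23.
No covering selection has total cost below 23.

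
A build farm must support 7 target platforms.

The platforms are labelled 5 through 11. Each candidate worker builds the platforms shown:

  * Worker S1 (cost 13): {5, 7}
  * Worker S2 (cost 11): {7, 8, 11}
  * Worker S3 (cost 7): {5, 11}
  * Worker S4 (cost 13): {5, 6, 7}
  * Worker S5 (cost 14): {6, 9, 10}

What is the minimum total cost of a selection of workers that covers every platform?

S2, S3, S5 together cover every platform (S2 ∪ S3 ∪ S5 = {5, 6, 7, 8, 9, 10, 11}); total cost 11 + 7 + 14 = 32.
No covering selection has total cost below 32.

32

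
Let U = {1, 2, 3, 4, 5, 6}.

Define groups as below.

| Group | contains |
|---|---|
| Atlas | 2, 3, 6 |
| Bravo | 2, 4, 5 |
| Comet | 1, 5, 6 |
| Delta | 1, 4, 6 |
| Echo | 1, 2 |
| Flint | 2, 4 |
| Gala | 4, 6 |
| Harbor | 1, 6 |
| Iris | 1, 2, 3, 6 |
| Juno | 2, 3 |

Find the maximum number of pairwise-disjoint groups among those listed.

Comet, Juno are pairwise disjoint (Comet={1,5,6}; Juno={2,3}).
Every remaining group overlaps one of these, and no 3 of the listed groups are pairwise disjoint, so 2 is the maximum.

2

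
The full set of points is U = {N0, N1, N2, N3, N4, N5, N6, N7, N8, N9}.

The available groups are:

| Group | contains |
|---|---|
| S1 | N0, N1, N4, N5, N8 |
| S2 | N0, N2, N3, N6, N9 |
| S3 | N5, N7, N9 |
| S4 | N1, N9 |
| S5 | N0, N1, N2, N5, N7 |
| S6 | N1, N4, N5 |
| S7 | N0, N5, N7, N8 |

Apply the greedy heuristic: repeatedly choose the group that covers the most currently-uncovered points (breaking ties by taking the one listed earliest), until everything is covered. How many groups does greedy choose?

3

Greedy: pick S1 (covers 5 new) → pick S2 (covers 4 new) → pick S3 (covers 1 new). Total picks: 3.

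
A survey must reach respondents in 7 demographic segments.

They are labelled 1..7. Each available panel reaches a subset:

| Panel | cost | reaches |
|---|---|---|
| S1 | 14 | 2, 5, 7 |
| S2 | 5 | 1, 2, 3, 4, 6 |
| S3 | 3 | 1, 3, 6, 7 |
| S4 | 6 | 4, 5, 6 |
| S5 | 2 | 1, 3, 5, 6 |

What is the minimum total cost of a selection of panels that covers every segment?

10

S2, S3, S5 together cover every segment (S2 ∪ S3 ∪ S5 = {1, 2, 3, 4, 5, 6, 7}); total cost 5 + 3 + 2 = 10.
No covering selection has total cost below 10.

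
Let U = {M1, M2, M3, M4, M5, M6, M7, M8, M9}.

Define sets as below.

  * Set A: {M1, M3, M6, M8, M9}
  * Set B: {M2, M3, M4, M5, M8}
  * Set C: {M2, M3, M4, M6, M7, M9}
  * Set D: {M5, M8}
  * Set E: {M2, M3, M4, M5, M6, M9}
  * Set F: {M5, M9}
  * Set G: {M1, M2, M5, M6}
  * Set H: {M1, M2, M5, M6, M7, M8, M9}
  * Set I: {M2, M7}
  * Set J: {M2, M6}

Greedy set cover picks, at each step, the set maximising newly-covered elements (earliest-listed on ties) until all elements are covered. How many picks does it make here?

Greedy: pick H (covers 7 new) → pick B (covers 2 new). Total picks: 2.

2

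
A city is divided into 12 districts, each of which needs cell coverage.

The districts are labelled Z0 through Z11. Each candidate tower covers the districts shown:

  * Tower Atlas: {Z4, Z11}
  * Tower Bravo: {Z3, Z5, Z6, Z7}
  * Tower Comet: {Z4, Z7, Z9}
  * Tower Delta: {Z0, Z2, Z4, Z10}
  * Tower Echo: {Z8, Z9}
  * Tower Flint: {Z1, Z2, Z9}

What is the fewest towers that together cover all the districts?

Atlas and Bravo and Delta and Echo and Flint together: Atlas ∪ Bravo ∪ Delta ∪ Echo ∪ Flint = {Z0, Z1, Z2, Z3, Z4, Z5, Z6, Z7, Z8, Z9, Z10, Z11} — every district is covered.
No 4 of the 6 towers cover everything (all 15 combinations miss at least one district), so 5 is optimal.

5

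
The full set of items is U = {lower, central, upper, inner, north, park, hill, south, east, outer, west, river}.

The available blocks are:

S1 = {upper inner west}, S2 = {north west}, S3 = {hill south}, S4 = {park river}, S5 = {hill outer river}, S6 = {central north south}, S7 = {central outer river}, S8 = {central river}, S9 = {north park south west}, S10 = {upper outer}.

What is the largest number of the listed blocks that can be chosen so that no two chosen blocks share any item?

4

S2, S3, S8, S10 are pairwise disjoint (S2={north,west}; S3={hill,south}; S8={central,river}; S10={upper,outer}).
Every remaining block overlaps one of these, and no 5 of the listed blocks are pairwise disjoint, so 4 is the maximum.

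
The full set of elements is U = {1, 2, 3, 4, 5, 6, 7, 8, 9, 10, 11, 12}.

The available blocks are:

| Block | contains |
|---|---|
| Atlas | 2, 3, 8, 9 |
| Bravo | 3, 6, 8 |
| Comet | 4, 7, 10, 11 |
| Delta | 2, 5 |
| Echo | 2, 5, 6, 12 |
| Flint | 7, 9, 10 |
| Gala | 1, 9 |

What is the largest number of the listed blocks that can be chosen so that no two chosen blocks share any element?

4

Bravo, Comet, Delta, Gala are pairwise disjoint (Bravo={3,6,8}; Comet={4,7,10,11}; Delta={2,5}; Gala={1,9}).
Every remaining block overlaps one of these, and no 5 of the listed blocks are pairwise disjoint, so 4 is the maximum.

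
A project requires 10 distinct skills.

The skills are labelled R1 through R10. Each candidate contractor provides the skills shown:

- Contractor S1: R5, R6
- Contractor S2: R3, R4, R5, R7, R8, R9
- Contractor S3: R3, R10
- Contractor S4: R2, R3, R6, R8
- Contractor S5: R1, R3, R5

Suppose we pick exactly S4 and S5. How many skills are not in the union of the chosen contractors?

4

Union of S4, S5 = {R1, R2, R3, R5, R6, R8}.
Not covered: R4, R7, R9, R10 — 4 skills.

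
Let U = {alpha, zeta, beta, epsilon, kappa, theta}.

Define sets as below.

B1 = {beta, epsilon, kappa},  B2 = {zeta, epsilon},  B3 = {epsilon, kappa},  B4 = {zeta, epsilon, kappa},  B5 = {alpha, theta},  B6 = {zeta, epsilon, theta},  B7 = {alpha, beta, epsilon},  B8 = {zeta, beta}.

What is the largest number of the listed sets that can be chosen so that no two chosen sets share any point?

B3, B5, B8 are pairwise disjoint (B3={epsilon,kappa}; B5={alpha,theta}; B8={zeta,beta}).
Every remaining set overlaps one of these, and no 4 of the listed sets are pairwise disjoint, so 3 is the maximum.

3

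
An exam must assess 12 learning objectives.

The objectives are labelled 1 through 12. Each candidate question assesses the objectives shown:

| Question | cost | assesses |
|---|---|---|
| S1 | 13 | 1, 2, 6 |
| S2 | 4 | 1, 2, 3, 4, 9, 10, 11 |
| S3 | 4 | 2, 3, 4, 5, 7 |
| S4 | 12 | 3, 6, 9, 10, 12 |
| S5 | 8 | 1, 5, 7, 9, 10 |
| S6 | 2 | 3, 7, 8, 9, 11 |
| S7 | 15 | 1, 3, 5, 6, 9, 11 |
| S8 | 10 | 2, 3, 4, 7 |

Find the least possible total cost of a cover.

22

S2, S3, S4, S6 together cover every objective (S2 ∪ S3 ∪ S4 ∪ S6 = {1, 2, 3, 4, 5, 6, 7, 8, 9, 10, 11, 12}); total cost 4 + 4 + 12 + 2 = 22.
No covering selection has total cost below 22.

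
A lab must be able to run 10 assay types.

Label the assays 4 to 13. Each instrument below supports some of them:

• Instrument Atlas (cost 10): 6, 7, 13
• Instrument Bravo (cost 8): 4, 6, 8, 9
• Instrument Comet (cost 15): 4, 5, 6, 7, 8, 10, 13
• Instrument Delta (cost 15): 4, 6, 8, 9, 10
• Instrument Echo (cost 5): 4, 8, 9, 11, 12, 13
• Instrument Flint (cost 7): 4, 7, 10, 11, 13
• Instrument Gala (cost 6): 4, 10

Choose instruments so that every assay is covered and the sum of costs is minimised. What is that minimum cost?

Comet, Echo together cover every assay (Comet ∪ Echo = {4, 5, 6, 7, 8, 9, 10, 11, 12, 13}); total cost 15 + 5 = 20.
The greedy pick Echo, Flint, Comet costs 27; no covering selection beats 20.

20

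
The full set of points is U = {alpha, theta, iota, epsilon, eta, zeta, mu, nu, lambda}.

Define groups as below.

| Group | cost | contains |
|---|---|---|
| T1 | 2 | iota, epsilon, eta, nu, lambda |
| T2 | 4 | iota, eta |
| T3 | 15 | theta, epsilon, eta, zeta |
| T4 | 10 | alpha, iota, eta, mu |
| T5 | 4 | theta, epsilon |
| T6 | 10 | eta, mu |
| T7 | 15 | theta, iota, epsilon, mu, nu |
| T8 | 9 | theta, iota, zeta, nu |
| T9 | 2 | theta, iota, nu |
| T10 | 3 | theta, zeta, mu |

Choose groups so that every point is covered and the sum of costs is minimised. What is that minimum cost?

15

T1, T4, T10 together cover every point (T1 ∪ T4 ∪ T10 = {alpha, theta, iota, epsilon, eta, zeta, mu, nu, lambda}); total cost 2 + 10 + 3 = 15.
No covering selection has total cost below 15.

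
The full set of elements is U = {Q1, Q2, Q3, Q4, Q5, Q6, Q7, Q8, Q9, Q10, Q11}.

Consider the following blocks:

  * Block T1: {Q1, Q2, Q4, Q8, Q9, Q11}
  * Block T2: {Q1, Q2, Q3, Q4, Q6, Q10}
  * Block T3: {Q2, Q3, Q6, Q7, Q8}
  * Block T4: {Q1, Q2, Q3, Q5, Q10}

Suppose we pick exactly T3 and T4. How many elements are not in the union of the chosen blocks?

Union of T3, T4 = {Q1, Q2, Q3, Q5, Q6, Q7, Q8, Q10}.
Not covered: Q4, Q9, Q11 — 3 elements.

3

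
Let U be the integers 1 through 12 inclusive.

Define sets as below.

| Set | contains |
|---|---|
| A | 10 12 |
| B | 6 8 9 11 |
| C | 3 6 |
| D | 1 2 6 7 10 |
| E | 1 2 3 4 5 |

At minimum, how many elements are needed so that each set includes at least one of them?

3

The 3 elements {5, 6, 12} hit every set.
The sets A, B, E are pairwise disjoint, so any hitting set needs a separate element for each — at least 3. Hence 3 is optimal.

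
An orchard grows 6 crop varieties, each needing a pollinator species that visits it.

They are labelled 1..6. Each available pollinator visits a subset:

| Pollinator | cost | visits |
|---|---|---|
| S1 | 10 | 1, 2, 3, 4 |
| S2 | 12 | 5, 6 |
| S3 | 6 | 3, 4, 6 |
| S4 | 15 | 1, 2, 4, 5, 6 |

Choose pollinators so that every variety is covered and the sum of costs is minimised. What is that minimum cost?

21

S3, S4 together cover every variety (S3 ∪ S4 = {1, 2, 3, 4, 5, 6}); total cost 6 + 15 = 21.
The greedy pick S3, S1, S2 costs 28; no covering selection beats 21.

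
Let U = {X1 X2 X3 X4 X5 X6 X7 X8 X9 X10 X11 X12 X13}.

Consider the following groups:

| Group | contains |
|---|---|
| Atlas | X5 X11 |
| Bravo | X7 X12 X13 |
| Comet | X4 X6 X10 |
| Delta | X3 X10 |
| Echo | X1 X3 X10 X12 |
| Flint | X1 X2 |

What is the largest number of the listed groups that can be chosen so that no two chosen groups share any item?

4

Atlas, Bravo, Delta, Flint are pairwise disjoint (Atlas={X5,X11}; Bravo={X7,X12,X13}; Delta={X3,X10}; Flint={X1,X2}).
Every remaining group overlaps one of these, and no 5 of the listed groups are pairwise disjoint, so 4 is the maximum.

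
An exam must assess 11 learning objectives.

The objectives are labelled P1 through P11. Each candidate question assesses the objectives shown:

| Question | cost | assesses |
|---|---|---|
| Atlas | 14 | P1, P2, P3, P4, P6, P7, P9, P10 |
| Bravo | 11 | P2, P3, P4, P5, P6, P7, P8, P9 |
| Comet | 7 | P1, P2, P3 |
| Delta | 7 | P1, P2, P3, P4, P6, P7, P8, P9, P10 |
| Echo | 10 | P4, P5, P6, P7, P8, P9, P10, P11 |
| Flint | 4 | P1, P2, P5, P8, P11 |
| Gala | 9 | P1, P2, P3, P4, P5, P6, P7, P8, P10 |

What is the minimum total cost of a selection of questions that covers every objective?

Delta, Flint together cover every objective (Delta ∪ Flint = {P1, P2, P3, P4, P5, P6, P7, P8, P9, P10, P11}); total cost 7 + 4 = 11.
No covering selection has total cost below 11.

11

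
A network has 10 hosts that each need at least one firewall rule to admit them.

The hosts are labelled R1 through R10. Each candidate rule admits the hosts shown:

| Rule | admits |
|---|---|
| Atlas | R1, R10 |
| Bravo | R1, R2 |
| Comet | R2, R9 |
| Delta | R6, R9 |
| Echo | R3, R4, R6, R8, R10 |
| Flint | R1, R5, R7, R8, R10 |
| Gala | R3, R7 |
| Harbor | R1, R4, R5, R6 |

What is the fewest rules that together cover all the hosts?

Comet and Echo and Flint together: Comet ∪ Echo ∪ Flint = {R1, R2, R3, R4, R5, R6, R7, R8, R9, R10} — every host is covered.
No 2 of the 8 rules cover everything (all 28 combinations miss at least one host), so 3 is optimal.

3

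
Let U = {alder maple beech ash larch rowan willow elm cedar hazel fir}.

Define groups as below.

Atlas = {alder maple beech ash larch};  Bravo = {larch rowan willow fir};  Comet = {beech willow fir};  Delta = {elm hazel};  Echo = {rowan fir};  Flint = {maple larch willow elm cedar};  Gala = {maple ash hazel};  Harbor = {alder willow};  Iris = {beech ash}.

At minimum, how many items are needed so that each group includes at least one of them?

Take H = {ash, willow, elm, fir}. Each listed group contains at least one of these, so H is a hitting set of size 4.
The groups Delta, Echo, Harbor, Iris are pairwise disjoint, so any hitting set needs a separate item for each — at least 4. Hence 4 is optimal.

4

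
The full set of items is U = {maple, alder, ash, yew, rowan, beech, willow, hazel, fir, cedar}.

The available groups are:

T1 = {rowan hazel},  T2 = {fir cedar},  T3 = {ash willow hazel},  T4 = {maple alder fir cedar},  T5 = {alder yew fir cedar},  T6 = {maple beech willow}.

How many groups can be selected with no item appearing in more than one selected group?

3

T1, T5, T6 are pairwise disjoint (T1={rowan,hazel}; T5={alder,yew,fir,cedar}; T6={maple,beech,willow}).
Every remaining group overlaps one of these, and no 4 of the listed groups are pairwise disjoint, so 3 is the maximum.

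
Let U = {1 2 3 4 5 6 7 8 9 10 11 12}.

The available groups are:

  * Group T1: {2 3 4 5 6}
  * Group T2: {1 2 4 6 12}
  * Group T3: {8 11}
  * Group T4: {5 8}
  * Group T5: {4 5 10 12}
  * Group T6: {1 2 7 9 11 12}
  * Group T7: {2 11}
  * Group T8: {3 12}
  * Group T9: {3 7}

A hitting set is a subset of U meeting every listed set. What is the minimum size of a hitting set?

Take H = {2, 3, 4, 8}. Each listed group contains at least one of these, so H is a hitting set of size 4.
No choice of 3 elements meets every group, so 4 is the minimum.

4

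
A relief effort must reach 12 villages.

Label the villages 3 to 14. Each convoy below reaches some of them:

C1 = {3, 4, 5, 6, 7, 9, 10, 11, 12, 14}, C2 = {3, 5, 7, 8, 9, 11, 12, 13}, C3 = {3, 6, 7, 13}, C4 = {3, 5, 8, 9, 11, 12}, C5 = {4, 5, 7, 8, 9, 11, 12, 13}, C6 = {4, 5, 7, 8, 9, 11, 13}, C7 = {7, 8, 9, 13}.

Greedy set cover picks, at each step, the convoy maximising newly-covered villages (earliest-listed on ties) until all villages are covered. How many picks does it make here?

Greedy: pick C1 (covers 10 new) → pick C2 (covers 2 new). Total picks: 2.

2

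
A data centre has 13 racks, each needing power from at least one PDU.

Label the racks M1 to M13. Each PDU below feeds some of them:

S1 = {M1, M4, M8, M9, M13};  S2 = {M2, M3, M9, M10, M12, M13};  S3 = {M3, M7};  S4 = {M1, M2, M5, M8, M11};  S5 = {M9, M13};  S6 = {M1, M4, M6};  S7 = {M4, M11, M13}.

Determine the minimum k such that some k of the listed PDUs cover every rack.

4

Take {S2, S3, S4, S6}. Their union is {M1, M2, M3, M4, M5, M6, M7, M8, M9, M10, M11, M12, M13}, which is all 13 racks.
Only S3 contains M7, so S3 is forced; the remaining 11 racks need at least 3 more PDUs (each remaining PDU adds at most 5) — so at least 4 PDUs are needed, and 4 is optimal.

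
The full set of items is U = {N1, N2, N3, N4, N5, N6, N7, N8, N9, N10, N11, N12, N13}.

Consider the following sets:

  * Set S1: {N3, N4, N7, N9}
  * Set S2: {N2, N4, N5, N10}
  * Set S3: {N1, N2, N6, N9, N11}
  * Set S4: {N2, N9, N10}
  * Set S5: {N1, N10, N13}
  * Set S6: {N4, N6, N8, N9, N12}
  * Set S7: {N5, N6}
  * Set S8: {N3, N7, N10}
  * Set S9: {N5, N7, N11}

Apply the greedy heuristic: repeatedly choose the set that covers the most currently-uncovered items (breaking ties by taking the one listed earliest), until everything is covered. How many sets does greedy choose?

Greedy: pick S3 (covers 5 new) → pick S1 (covers 3 new) → pick S2 (covers 2 new) → pick S6 (covers 2 new) → pick S5 (covers 1 new). Total picks: 5.

5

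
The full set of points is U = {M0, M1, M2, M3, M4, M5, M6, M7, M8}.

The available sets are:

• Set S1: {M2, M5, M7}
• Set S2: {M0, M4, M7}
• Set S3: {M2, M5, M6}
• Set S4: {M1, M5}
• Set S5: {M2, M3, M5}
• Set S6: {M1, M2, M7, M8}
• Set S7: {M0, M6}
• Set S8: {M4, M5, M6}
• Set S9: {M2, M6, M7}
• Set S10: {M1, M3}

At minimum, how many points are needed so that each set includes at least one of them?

Take H = {M0, M3, M5, M7}. Each listed set contains at least one of these, so H is a hitting set of size 4.
No choice of 3 points meets every set, so 4 is the minimum.

4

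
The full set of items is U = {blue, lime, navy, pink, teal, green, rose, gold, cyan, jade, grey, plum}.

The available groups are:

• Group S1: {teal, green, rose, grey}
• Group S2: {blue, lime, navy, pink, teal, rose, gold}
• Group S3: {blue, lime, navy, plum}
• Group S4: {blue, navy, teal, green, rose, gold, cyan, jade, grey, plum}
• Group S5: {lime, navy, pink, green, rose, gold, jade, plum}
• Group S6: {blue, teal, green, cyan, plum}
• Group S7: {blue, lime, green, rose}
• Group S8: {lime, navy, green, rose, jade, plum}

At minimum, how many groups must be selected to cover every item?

2

S2 and S4 cover everything between them: the union {blue, lime, navy, pink, teal, green, rose, gold, cyan, jade, grey, plum} is all of U.
No single group has all 12 items (the largest, S4, has 10), so 2 is optimal.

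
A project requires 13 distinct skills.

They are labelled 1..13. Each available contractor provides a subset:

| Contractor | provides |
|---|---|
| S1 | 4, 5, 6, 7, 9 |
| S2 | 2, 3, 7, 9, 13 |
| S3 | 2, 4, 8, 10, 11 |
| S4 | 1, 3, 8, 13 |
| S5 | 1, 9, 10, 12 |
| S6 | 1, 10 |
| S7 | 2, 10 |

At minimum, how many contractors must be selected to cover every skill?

4

S1 and S2 and S3 and S5 together: S1 ∪ S2 ∪ S3 ∪ S5 = {1, 2, 3, 4, 5, 6, 7, 8, 9, 10, 11, 12, 13} — every skill is covered.
Only S5 contains 12, so S5 is forced; the remaining 9 skills need at least 3 more contractors (each remaining contractor adds at most 4) — so at least 4 contractors are needed, and 4 is optimal.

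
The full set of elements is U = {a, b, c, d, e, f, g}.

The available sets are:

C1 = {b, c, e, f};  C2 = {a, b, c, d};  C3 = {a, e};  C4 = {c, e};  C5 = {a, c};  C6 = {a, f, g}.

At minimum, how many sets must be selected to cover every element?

C2, C4, and C6 cover everything between them: the union {a, b, c, d, e, f, g} is all of U.
Only C2 contains d, so C2 is forced; the remaining 3 elements need at least 2 more sets (each remaining set adds at most 2) — so at least 3 sets are needed, and 3 is optimal.

3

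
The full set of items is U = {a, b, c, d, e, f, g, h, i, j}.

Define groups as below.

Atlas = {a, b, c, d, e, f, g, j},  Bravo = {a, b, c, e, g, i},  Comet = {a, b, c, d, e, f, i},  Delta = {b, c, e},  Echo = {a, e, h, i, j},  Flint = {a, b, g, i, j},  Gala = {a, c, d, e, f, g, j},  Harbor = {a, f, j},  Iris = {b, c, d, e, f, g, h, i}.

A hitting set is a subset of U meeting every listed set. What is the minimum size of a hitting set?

The 2 items {e, j} hit every group.
The groups Delta, Harbor are pairwise disjoint, so any hitting set needs a separate item for each — at least 2. Hence 2 is optimal.

2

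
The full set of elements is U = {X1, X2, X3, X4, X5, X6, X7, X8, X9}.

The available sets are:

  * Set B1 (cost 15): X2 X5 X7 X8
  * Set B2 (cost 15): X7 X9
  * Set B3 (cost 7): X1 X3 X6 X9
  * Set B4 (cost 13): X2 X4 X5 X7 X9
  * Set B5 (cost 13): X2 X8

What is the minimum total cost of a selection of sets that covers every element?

33

B3, B4, B5 together cover every element (B3 ∪ B4 ∪ B5 = {X1, X2, X3, X4, X5, X6, X7, X8, X9}); total cost 7 + 13 + 13 = 33.
No covering selection has total cost below 33.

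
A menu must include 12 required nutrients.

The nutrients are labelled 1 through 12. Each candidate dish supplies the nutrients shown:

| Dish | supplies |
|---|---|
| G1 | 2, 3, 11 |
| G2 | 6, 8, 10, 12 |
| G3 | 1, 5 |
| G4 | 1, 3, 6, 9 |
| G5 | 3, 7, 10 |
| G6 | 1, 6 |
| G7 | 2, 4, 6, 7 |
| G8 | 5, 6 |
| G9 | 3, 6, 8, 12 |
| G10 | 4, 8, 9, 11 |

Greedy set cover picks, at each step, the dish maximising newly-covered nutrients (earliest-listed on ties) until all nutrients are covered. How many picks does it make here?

5

Greedy: pick G2 (covers 4 new) → pick G1 (covers 3 new) → pick G3 (covers 2 new) → pick G7 (covers 2 new) → pick G4 (covers 1 new). Total picks: 5.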